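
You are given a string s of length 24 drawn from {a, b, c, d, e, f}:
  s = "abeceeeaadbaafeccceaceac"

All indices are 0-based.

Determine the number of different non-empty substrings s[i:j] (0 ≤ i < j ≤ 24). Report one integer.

sorted suffixes:
  #0 SA[0]=7  'aadbaafeccceaceac'
  #1 SA[1]=11  'aafeccceaceac'
  #2 SA[2]=0  'abeceeeaadbaafeccceaceac'
  #3 SA[3]=22  'ac'
  #4 SA[4]=19  'aceac'
  #5 SA[5]=8  'adbaafeccceaceac'
  #6 SA[6]=12  'afeccceaceac'
  #7 SA[7]=10  'baafeccceaceac'
  #8 SA[8]=1  'beceeeaadbaafeccceaceac'
  #9 SA[9]=23  'c'
  #10 SA[10]=15  'ccceaceac'
  #11 SA[11]=16  'cceaceac'
  #12 SA[12]=20  'ceac'
  #13 SA[13]=17  'ceaceac'
  #14 SA[14]=3  'ceeeaadbaafeccceaceac'
  #15 SA[15]=9  'dbaafeccceaceac'
  #16 SA[16]=6  'eaadbaafeccceaceac'
  #17 SA[17]=21  'eac'
  #18 SA[18]=18  'eaceac'
  #19 SA[19]=14  'eccceaceac'
  #20 SA[20]=2  'eceeeaadbaafeccceaceac'
  #21 SA[21]=5  'eeaadbaafeccceaceac'
  #22 SA[22]=4  'eeeaadbaafeccceaceac'
  #23 SA[23]=13  'feccceaceac'

SA = [7, 11, 0, 22, 19, 8, 12, 10, 1, 23, 15, 16, 20, 17, 3, 9, 6, 21, 18, 14, 2, 5, 4, 13]
rank  pair      lcp
   1  s[7:],s[11:]  2  'aa'
   2  s[11:],s[0:]  1  'a'
   3  s[0:],s[22:]  1  'a'
   4  s[22:],s[19:]  2  'ac'
   5  s[19:],s[8:]  1  'a'
   6  s[8:],s[12:]  1  'a'
   7  s[12:],s[10:]  0  ''
   8  s[10:],s[1:]  1  'b'
   9  s[1:],s[23:]  0  ''
  10  s[23:],s[15:]  1  'c'
  11  s[15:],s[16:]  2  'cc'
  12  s[16:],s[20:]  1  'c'
  13  s[20:],s[17:]  4  'ceac'
  14  s[17:],s[3:]  2  'ce'
  15  s[3:],s[9:]  0  ''
  16  s[9:],s[6:]  0  ''
  17  s[6:],s[21:]  2  'ea'
  18  s[21:],s[18:]  3  'eac'
  19  s[18:],s[14:]  1  'e'
  20  s[14:],s[2:]  2  'ec'
  21  s[2:],s[5:]  1  'e'
  22  s[5:],s[4:]  2  'ee'
  23  s[4:],s[13:]  0  ''

n(n+1)/2 = 24·25/2 = 300
Σ LCP = 0 + 2 + 1 + 1 + 2 + 1 + 1 + 0 + 1 + 0 + 1 + 2 + 1 + 4 + 2 + 0 + 0 + 2 + 3 + 1 + 2 + 1 + 2 + 0 = 30
distinct = 300 − 30 = 270

270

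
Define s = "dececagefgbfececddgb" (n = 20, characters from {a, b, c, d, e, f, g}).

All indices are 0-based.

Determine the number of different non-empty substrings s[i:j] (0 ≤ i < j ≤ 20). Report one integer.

189

sorted suffixes:
  #0 SA[0]=5  'agefgbfececddgb'
  #1 SA[1]=19  'b'
  #2 SA[2]=10  'bfececddgb'
  #3 SA[3]=4  'cagefgbfececddgb'
  #4 SA[4]=15  'cddgb'
  #5 SA[5]=2  'cecagefgbfececddgb'
  #6 SA[6]=13  'cecddgb'
  #7 SA[7]=16  'ddgb'
  #8 SA[8]=0  'dececagefgbfececddgb'
  #9 SA[9]=17  'dgb'
  #10 SA[10]=3  'ecagefgbfececddgb'
  #11 SA[11]=14  'ecddgb'
  #12 SA[12]=1  'ececagefgbfececddgb'
  #13 SA[13]=12  'ececddgb'
  #14 SA[14]=7  'efgbfececddgb'
  #15 SA[15]=11  'fececddgb'
  #16 SA[16]=8  'fgbfececddgb'
  #17 SA[17]=18  'gb'
  #18 SA[18]=9  'gbfececddgb'
  #19 SA[19]=6  'gefgbfececddgb'

SA = [5, 19, 10, 4, 15, 2, 13, 16, 0, 17, 3, 14, 1, 12, 7, 11, 8, 18, 9, 6]
[i] adj suffixes → lcp
  [1] 5/19 → 0 ('')
  [2] 19/10 → 1 ('b')
  [3] 10/4 → 0 ('')
  [4] 4/15 → 1 ('c')
  [5] 15/2 → 1 ('c')
  [6] 2/13 → 3 ('cec')
  [7] 13/16 → 0 ('')
  [8] 16/0 → 1 ('d')
  [9] 0/17 → 1 ('d')
  [10] 17/3 → 0 ('')
  [11] 3/14 → 2 ('ec')
  [12] 14/1 → 2 ('ec')
  [13] 1/12 → 4 ('ecec')
  [14] 12/7 → 1 ('e')
  [15] 7/11 → 0 ('')
  [16] 11/8 → 1 ('f')
  [17] 8/18 → 0 ('')
  [18] 18/9 → 2 ('gb')
  [19] 9/6 → 1 ('g')

n(n+1)/2 = 20·21/2 = 210
Σ LCP = 0 + 0 + 1 + 0 + 1 + 1 + 3 + 0 + 1 + 1 + 0 + 2 + 2 + 4 + 1 + 0 + 1 + 0 + 2 + 1 = 21
distinct = 210 − 21 = 189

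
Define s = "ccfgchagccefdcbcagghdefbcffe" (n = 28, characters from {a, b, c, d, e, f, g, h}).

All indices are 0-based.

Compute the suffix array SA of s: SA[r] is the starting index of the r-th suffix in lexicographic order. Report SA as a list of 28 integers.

rank→(start, suffix):
  0 → (6, 'agccefdcbcagghdefbcffe')
  1 → (16, 'agghdefbcffe')
  2 → (14, 'bcagghdefbcffe')
  3 → (23, 'bcffe')
  4 → (15, 'cagghdefbcffe')
  5 → (13, 'cbcagghdefbcffe')
  6 → (8, 'ccefdcbcagghdefbcffe')
  7 → (0, 'ccfgchagccefdcbcagghdefbcffe')
  8 → (9, 'cefdcbcagghdefbcffe')
  9 → (24, 'cffe')
  10 → (1, 'cfgchagccefdcbcagghdefbcffe')
  11 → (4, 'chagccefdcbcagghdefbcffe')
  12 → (12, 'dcbcagghdefbcffe')
  13 → (20, 'defbcffe')
  14 → (27, 'e')
  15 → (21, 'efbcffe')
  16 → (10, 'efdcbcagghdefbcffe')
  17 → (22, 'fbcffe')
  18 → (11, 'fdcbcagghdefbcffe')
  19 → (26, 'fe')
  20 → (25, 'ffe')
  21 → (2, 'fgchagccefdcbcagghdefbcffe')
  22 → (7, 'gccefdcbcagghdefbcffe')
  23 → (3, 'gchagccefdcbcagghdefbcffe')
  24 → (17, 'gghdefbcffe')
  25 → (18, 'ghdefbcffe')
  26 → (5, 'hagccefdcbcagghdefbcffe')
  27 → (19, 'hdefbcffe')

[6, 16, 14, 23, 15, 13, 8, 0, 9, 24, 1, 4, 12, 20, 27, 21, 10, 22, 11, 26, 25, 2, 7, 3, 17, 18, 5, 19]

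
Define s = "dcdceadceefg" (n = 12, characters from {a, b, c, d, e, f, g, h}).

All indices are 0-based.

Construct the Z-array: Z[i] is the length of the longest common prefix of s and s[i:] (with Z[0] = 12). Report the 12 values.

[12, 0, 2, 0, 0, 0, 2, 0, 0, 0, 0, 0]

Z[0]=12
i=1: outside box; Z[1]=0
i=2: outside box; Z[2]=2 extend→box=[2,4)
i=3: min(r-i=1, Z[1]=0)=0; Z[3]=0
i=4: outside box; Z[4]=0
i=5: outside box; Z[5]=0
i=6: outside box; Z[6]=2 extend→box=[6,8)
i=7: min(r-i=1, Z[1]=0)=0; Z[7]=0
i=8: outside box; Z[8]=0
i=9: outside box; Z[9]=0
i=10: outside box; Z[10]=0
i=11: outside box; Z[11]=0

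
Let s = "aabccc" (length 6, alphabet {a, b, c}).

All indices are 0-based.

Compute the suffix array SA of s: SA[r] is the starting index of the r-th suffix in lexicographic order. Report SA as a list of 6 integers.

rank | idx | suffix
   0 |   0 | aabccc
   1 |   1 | abccc
   2 |   2 | bccc
   3 |   5 | c
   4 |   4 | cc
   5 |   3 | ccc

[0, 1, 2, 5, 4, 3]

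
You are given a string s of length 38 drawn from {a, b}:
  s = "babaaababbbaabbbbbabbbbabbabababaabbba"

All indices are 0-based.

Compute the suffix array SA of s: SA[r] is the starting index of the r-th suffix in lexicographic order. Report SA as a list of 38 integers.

sorted suffixes:
  #0 SA[0]=37  'a'
  #1 SA[1]=3  'aaababbbaabbbbbabbbbabbabababaabbba'
  #2 SA[2]=4  'aababbbaabbbbbabbbbabbabababaabbba'
  #3 SA[3]=32  'aabbba'
  #4 SA[4]=11  'aabbbbbabbbbabbabababaabbba'
  #5 SA[5]=1  'abaaababbbaabbbbbabbbbabbabababaabbba'
  #6 SA[6]=30  'abaabbba'
  #7 SA[7]=28  'ababaabbba'
  #8 SA[8]=26  'abababaabbba'
  #9 SA[9]=5  'ababbbaabbbbbabbbbabbabababaabbba'
  #10 SA[10]=23  'abbabababaabbba'
  #11 SA[11]=33  'abbba'
  #12 SA[12]=7  'abbbaabbbbbabbbbabbabababaabbba'
  #13 SA[13]=18  'abbbbabbabababaabbba'
  #14 SA[14]=12  'abbbbbabbbbabbabababaabbba'
  #15 SA[15]=36  'ba'
  #16 SA[16]=2  'baaababbbaabbbbbabbbbabbabababaabbba'
  #17 SA[17]=31  'baabbba'
  #18 SA[18]=10  'baabbbbbabbbbabbabababaabbba'
  #19 SA[19]=0  'babaaababbbaabbbbbabbbbabbabababaabbba'
  #20 SA[20]=29  'babaabbba'
  #21 SA[21]=27  'bababaabbba'
  #22 SA[22]=25  'babababaabbba'
  #23 SA[23]=22  'babbabababaabbba'
  #24 SA[24]=6  'babbbaabbbbbabbbbabbabababaabbba'
  #25 SA[25]=17  'babbbbabbabababaabbba'
  #26 SA[26]=35  'bba'
  #27 SA[27]=9  'bbaabbbbbabbbbabbabababaabbba'
  #28 SA[28]=24  'bbabababaabbba'
  #29 SA[29]=21  'bbabbabababaabbba'
  #30 SA[30]=16  'bbabbbbabbabababaabbba'
  #31 SA[31]=34  'bbba'
  #32 SA[32]=8  'bbbaabbbbbabbbbabbabababaabbba'
  #33 SA[33]=20  'bbbabbabababaabbba'
  #34 SA[34]=15  'bbbabbbbabbabababaabbba'
  #35 SA[35]=19  'bbbbabbabababaabbba'
  #36 SA[36]=14  'bbbbabbbbabbabababaabbba'
  #37 SA[37]=13  'bbbbbabbbbabbabababaabbba'

[37, 3, 4, 32, 11, 1, 30, 28, 26, 5, 23, 33, 7, 18, 12, 36, 2, 31, 10, 0, 29, 27, 25, 22, 6, 17, 35, 9, 24, 21, 16, 34, 8, 20, 15, 19, 14, 13]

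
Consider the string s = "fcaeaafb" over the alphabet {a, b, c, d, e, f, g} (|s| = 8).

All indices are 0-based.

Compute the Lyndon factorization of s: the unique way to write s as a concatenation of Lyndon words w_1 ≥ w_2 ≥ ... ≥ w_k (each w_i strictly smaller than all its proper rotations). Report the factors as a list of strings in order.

["f", "c", "ae", "aafb"]

emit factor 1: 'f' (i=0, period=1)
emit factor 2: 'c' (i=1, period=1)
emit factor 3: 'ae' (i=2, period=2)
emit factor 4: 'aafb' (i=4, period=4)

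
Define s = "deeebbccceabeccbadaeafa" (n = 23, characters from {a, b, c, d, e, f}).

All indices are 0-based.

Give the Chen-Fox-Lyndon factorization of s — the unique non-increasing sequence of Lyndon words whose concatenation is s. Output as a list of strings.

emit factor 1: 'deee' (i=0, period=4)
emit factor 2: 'bbccce' (i=4, period=6)
emit factor 3: 'abeccbadaeaf' (i=10, period=12)
emit factor 4: 'a' (i=22, period=1)

["deee", "bbccce", "abeccbadaeaf", "a"]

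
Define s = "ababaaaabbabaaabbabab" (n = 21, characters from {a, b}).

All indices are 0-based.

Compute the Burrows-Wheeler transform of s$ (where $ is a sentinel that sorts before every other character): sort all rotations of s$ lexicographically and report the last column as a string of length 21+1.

bbabaabbbb$aaaaaaabbaa

rank  rotation                last
    0  $ababaaaabbabaaabbabab  b
    1  aaaabbabaaabbabab$abab  b
    2  aaabbabaaabbabab$ababa  a
    3  aaabbabab$ababaaaabbab  b
    4  aabbabaaabbabab$ababaa  a
    5  aabbabab$ababaaaabbaba  a
    6  ab$ababaaaabbabaaabbab  b
    7  abaaaabbabaaabbabab$ab  b
    8  abaaabbabab$ababaaaabb  b
    9  abab$ababaaaabbabaaabb  b
   10  ababaaaabbabaaabbabab$  $
   11  abbabaaabbabab$ababaaa  a
   12  abbabab$ababaaaabbabaa  a
   13  b$ababaaaabbabaaabbaba  a
   14  baaaabbabaaabbabab$aba  a
   15  baaabbabab$ababaaaabba  a
   16  bab$ababaaaabbabaaabba  a
   17  babaaaabbabaaabbabab$a  a
   18  babaaabbabab$ababaaaab  b
   19  babab$ababaaaabbabaaab  b
   20  bbabaaabbabab$ababaaaa  a
   21  bbabab$ababaaaabbabaaa  a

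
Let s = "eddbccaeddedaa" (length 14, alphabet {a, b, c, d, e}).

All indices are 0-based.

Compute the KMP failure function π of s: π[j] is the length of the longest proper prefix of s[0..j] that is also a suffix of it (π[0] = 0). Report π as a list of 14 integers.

π[0] = 0
j=1 s[j]='d': π[1]=0 (border '')
j=2 s[j]='d': π[2]=0 (border '')
j=3 s[j]='b': π[3]=0 (border '')
j=4 s[j]='c': π[4]=0 (border '')
j=5 s[j]='c': π[5]=0 (border '')
j=6 s[j]='a': π[6]=0 (border '')
j=7 s[j]='e': π[7]=1 (border 'e')
j=8 s[j]='d': π[8]=2 (border 'ed')
j=9 s[j]='d': π[9]=3 (border 'edd')
j=10 s[j]='e': k: 3→0; π[10]=1 (border 'e')
j=11 s[j]='d': π[11]=2 (border 'ed')
j=12 s[j]='a': k: 2→0; π[12]=0 (border '')
j=13 s[j]='a': π[13]=0 (border '')

[0, 0, 0, 0, 0, 0, 0, 1, 2, 3, 1, 2, 0, 0]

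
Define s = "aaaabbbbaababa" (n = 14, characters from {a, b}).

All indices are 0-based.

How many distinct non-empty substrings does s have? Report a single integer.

sorted suffixes:
  #0 SA[0]=13  'a'
  #1 SA[1]=0  'aaaabbbbaababa'
  #2 SA[2]=1  'aaabbbbaababa'
  #3 SA[3]=8  'aababa'
  #4 SA[4]=2  'aabbbbaababa'
  #5 SA[5]=11  'aba'
  #6 SA[6]=9  'ababa'
  #7 SA[7]=3  'abbbbaababa'
  #8 SA[8]=12  'ba'
  #9 SA[9]=7  'baababa'
  #10 SA[10]=10  'baba'
  #11 SA[11]=6  'bbaababa'
  #12 SA[12]=5  'bbbaababa'
  #13 SA[13]=4  'bbbbaababa'

SA = [13, 0, 1, 8, 2, 11, 9, 3, 12, 7, 10, 6, 5, 4]
[i] adj suffixes → lcp
  [1] 13/0 → 1 ('a')
  [2] 0/1 → 3 ('aaa')
  [3] 1/8 → 2 ('aa')
  [4] 8/2 → 3 ('aab')
  [5] 2/11 → 1 ('a')
  [6] 11/9 → 3 ('aba')
  [7] 9/3 → 2 ('ab')
  [8] 3/12 → 0 ('')
  [9] 12/7 → 2 ('ba')
  [10] 7/10 → 2 ('ba')
  [11] 10/6 → 1 ('b')
  [12] 6/5 → 2 ('bb')
  [13] 5/4 → 3 ('bbb')

n(n+1)/2 = 14·15/2 = 105
Σ LCP = 0 + 1 + 3 + 2 + 3 + 1 + 3 + 2 + 0 + 2 + 2 + 1 + 2 + 3 = 25
distinct = 105 − 25 = 80

80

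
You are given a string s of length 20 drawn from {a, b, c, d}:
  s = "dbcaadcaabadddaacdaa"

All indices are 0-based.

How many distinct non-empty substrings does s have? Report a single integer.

185

rank | idx | suffix
   0 |  19 | a
   1 |  18 | aa
   2 |   7 | aabadddaacdaa
   3 |  14 | aacdaa
   4 |   3 | aadcaabadddaacdaa
   5 |   8 | abadddaacdaa
   6 |  15 | acdaa
   7 |   4 | adcaabadddaacdaa
   8 |  10 | adddaacdaa
   9 |   9 | badddaacdaa
  10 |   1 | bcaadcaabadddaacdaa
  11 |   6 | caabadddaacdaa
  12 |   2 | caadcaabadddaacdaa
  13 |  16 | cdaa
  14 |  17 | daa
  15 |  13 | daacdaa
  16 |   0 | dbcaadcaabadddaacdaa
  17 |   5 | dcaabadddaacdaa
  18 |  12 | ddaacdaa
  19 |  11 | dddaacdaa

SA = [19, 18, 7, 14, 3, 8, 15, 4, 10, 9, 1, 6, 2, 16, 17, 13, 0, 5, 12, 11]
i: (SA[i-1],SA[i]) lcp shared
  1: (19,18) 1 'a'
  2: (18,7) 2 'aa'
  3: (7,14) 2 'aa'
  4: (14,3) 2 'aa'
  5: (3,8) 1 'a'
  6: (8,15) 1 'a'
  7: (15,4) 1 'a'
  8: (4,10) 2 'ad'
  9: (10,9) 0 ''
  10: (9,1) 1 'b'
  11: (1,6) 0 ''
  12: (6,2) 3 'caa'
  13: (2,16) 1 'c'
  14: (16,17) 0 ''
  15: (17,13) 3 'daa'
  16: (13,0) 1 'd'
  17: (0,5) 1 'd'
  18: (5,12) 1 'd'
  19: (12,11) 2 'dd'

n(n+1)/2 = 20·21/2 = 210
Σ LCP = 0 + 1 + 2 + 2 + 2 + 1 + 1 + 1 + 2 + 0 + 1 + 0 + 3 + 1 + 0 + 3 + 1 + 1 + 1 + 2 = 25
distinct = 210 − 25 = 185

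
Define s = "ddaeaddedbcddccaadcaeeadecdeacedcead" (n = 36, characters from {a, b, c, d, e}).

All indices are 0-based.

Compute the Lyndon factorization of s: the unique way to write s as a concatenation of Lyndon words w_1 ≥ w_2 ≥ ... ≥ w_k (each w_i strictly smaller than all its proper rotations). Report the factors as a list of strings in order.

emit factor 1: 'd' (i=0, period=1)
emit factor 2: 'd' (i=1, period=1)
emit factor 3: 'ae' (i=2, period=2)
emit factor 4: 'addedbcddcc' (i=4, period=11)
emit factor 5: 'aadcaeeadecdeacedcead' (i=15, period=21)

["d", "d", "ae", "addedbcddcc", "aadcaeeadecdeacedcead"]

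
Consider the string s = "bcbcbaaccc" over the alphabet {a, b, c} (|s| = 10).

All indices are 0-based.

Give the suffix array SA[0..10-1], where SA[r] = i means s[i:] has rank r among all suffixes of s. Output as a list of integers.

[5, 6, 4, 2, 0, 9, 3, 1, 8, 7]

rank→(start, suffix):
  0 → (5, 'aaccc')
  1 → (6, 'accc')
  2 → (4, 'baaccc')
  3 → (2, 'bcbaaccc')
  4 → (0, 'bcbcbaaccc')
  5 → (9, 'c')
  6 → (3, 'cbaaccc')
  7 → (1, 'cbcbaaccc')
  8 → (8, 'cc')
  9 → (7, 'ccc')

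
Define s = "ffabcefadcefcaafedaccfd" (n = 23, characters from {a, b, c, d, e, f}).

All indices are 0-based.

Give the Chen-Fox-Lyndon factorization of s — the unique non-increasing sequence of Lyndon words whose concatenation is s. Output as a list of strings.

["f", "f", "abcefadcefc", "aafedaccfd"]

emit factor 1: 'f' (i=0, period=1)
emit factor 2: 'f' (i=1, period=1)
emit factor 3: 'abcefadcefc' (i=2, period=11)
emit factor 4: 'aafedaccfd' (i=13, period=10)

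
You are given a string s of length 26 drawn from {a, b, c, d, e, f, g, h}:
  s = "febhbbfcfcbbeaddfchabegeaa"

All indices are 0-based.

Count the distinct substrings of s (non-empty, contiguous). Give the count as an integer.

rank | idx | suffix
   0 |  25 | a
   1 |  24 | aa
   2 |  19 | abegeaa
   3 |  13 | addfchabegeaa
   4 |  10 | bbeaddfchabegeaa
   5 |   4 | bbfcfcbbeaddfchabegeaa
   6 |  11 | beaddfchabegeaa
   7 |  20 | begeaa
   8 |   5 | bfcfcbbeaddfchabegeaa
   9 |   2 | bhbbfcfcbbeaddfchabegeaa
  10 |   9 | cbbeaddfchabegeaa
  11 |   7 | cfcbbeaddfchabegeaa
  12 |  17 | chabegeaa
  13 |  14 | ddfchabegeaa
  14 |  15 | dfchabegeaa
  15 |  23 | eaa
  16 |  12 | eaddfchabegeaa
  17 |   1 | ebhbbfcfcbbeaddfchabegeaa
  18 |  21 | egeaa
  19 |   8 | fcbbeaddfchabegeaa
  20 |   6 | fcfcbbeaddfchabegeaa
  21 |  16 | fchabegeaa
  22 |   0 | febhbbfcfcbbeaddfchabegeaa
  23 |  22 | geaa
  24 |  18 | habegeaa
  25 |   3 | hbbfcfcbbeaddfchabegeaa

SA = [25, 24, 19, 13, 10, 4, 11, 20, 5, 2, 9, 7, 17, 14, 15, 23, 12, 1, 21, 8, 6, 16, 0, 22, 18, 3]
i: (SA[i-1],SA[i]) lcp shared
  1: (25,24) 1 'a'
  2: (24,19) 1 'a'
  3: (19,13) 1 'a'
  4: (13,10) 0 ''
  5: (10,4) 2 'bb'
  6: (4,11) 1 'b'
  7: (11,20) 2 'be'
  8: (20,5) 1 'b'
  9: (5,2) 1 'b'
  10: (2,9) 0 ''
  11: (9,7) 1 'c'
  12: (7,17) 1 'c'
  13: (17,14) 0 ''
  14: (14,15) 1 'd'
  15: (15,23) 0 ''
  16: (23,12) 2 'ea'
  17: (12,1) 1 'e'
  18: (1,21) 1 'e'
  19: (21,8) 0 ''
  20: (8,6) 2 'fc'
  21: (6,16) 2 'fc'
  22: (16,0) 1 'f'
  23: (0,22) 0 ''
  24: (22,18) 0 ''
  25: (18,3) 1 'h'

n(n+1)/2 = 26·27/2 = 351
Σ LCP = 0 + 1 + 1 + 1 + 0 + 2 + 1 + 2 + 1 + 1 + 0 + 1 + 1 + 0 + 1 + 0 + 2 + 1 + 1 + 0 + 2 + 2 + 1 + 0 + 0 + 1 = 23
distinct = 351 − 23 = 328

328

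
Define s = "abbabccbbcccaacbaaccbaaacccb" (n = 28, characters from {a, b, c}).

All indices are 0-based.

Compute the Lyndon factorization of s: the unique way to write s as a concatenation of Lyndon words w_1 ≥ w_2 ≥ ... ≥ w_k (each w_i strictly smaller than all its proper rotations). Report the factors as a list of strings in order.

emit factor 1: 'abbabccbbccc' (i=0, period=12)
emit factor 2: 'aacbaaccb' (i=12, period=9)
emit factor 3: 'aaacccb' (i=21, period=7)

["abbabccbbccc", "aacbaaccb", "aaacccb"]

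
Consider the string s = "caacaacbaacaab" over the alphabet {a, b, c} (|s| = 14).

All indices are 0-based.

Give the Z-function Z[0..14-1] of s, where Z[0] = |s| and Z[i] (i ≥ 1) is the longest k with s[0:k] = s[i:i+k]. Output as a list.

[14, 0, 0, 4, 0, 0, 1, 0, 0, 0, 3, 0, 0, 0]

Z[0]=14
i=1: i≥r, start 0; Z[1]=0
i=2: i≥r, start 0; Z[2]=0
i=3: i≥r, start 0; Z[3]=4 grow→box=[3,7)
i=4: min(r-i=3, Z[1]=0)=0; Z[4]=0
i=5: min(r-i=2, Z[2]=0)=0; Z[5]=0
i=6: min(r-i=1, Z[3]=4)=1; Z[6]=1
i=7: i≥r, start 0; Z[7]=0
i=8: i≥r, start 0; Z[8]=0
i=9: i≥r, start 0; Z[9]=0
i=10: i≥r, start 0; Z[10]=3 grow→box=[10,13)
i=11: min(r-i=2, Z[1]=0)=0; Z[11]=0
i=12: min(r-i=1, Z[2]=0)=0; Z[12]=0
i=13: i≥r, start 0; Z[13]=0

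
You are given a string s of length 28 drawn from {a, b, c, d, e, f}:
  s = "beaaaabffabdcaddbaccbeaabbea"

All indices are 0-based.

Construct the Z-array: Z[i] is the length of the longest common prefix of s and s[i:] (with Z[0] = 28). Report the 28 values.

[28, 0, 0, 0, 0, 0, 1, 0, 0, 0, 1, 0, 0, 0, 0, 0, 1, 0, 0, 0, 4, 0, 0, 0, 1, 3, 0, 0]

Z[0]=28
i=1: outside box; Z[1]=0
i=2: outside box; Z[2]=0
i=3: outside box; Z[3]=0
i=4: outside box; Z[4]=0
i=5: outside box; Z[5]=0
i=6: outside box; Z[6]=1 scan→box=[6,7)
i=7: outside box; Z[7]=0
i=8: outside box; Z[8]=0
i=9: outside box; Z[9]=0
i=10: outside box; Z[10]=1 scan→box=[10,11)
i=11: outside box; Z[11]=0
i=12: outside box; Z[12]=0
i=13: outside box; Z[13]=0
i=14: outside box; Z[14]=0
i=15: outside box; Z[15]=0
i=16: outside box; Z[16]=1 scan→box=[16,17)
i=17: outside box; Z[17]=0
i=18: outside box; Z[18]=0
i=19: outside box; Z[19]=0
i=20: outside box; Z[20]=4 scan→box=[20,24)
i=21: min(r-i=3, Z[1]=0)=0; Z[21]=0
i=22: min(r-i=2, Z[2]=0)=0; Z[22]=0
i=23: min(r-i=1, Z[3]=0)=0; Z[23]=0
i=24: outside box; Z[24]=1 scan→box=[24,25)
i=25: outside box; Z[25]=3 scan→box=[25,28)
i=26: min(r-i=2, Z[1]=0)=0; Z[26]=0
i=27: min(r-i=1, Z[2]=0)=0; Z[27]=0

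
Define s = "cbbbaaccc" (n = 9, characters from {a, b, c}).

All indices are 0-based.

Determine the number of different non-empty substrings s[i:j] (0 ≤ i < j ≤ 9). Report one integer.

37

rank | idx | suffix
   0 |   4 | aaccc
   1 |   5 | accc
   2 |   3 | baaccc
   3 |   2 | bbaaccc
   4 |   1 | bbbaaccc
   5 |   8 | c
   6 |   0 | cbbbaaccc
   7 |   7 | cc
   8 |   6 | ccc

SA = [4, 5, 3, 2, 1, 8, 0, 7, 6]
rank  pair      lcp
   1  s[4:],s[5:]  1  'a'
   2  s[5:],s[3:]  0  ''
   3  s[3:],s[2:]  1  'b'
   4  s[2:],s[1:]  2  'bb'
   5  s[1:],s[8:]  0  ''
   6  s[8:],s[0:]  1  'c'
   7  s[0:],s[7:]  1  'c'
   8  s[7:],s[6:]  2  'cc'

n(n+1)/2 = 9·10/2 = 45
Σ LCP = 0 + 1 + 0 + 1 + 2 + 0 + 1 + 1 + 2 = 8
distinct = 45 − 8 = 37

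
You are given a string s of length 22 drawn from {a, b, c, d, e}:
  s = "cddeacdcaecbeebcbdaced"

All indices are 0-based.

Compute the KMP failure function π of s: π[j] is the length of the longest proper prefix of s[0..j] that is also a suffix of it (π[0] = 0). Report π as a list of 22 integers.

[0, 0, 0, 0, 0, 1, 2, 1, 0, 0, 1, 0, 0, 0, 0, 1, 0, 0, 0, 1, 0, 0]

π[0] = 0
j=1 s[j]='d': π[1]=0 (border '')
j=2 s[j]='d': π[2]=0 (border '')
j=3 s[j]='e': π[3]=0 (border '')
j=4 s[j]='a': π[4]=0 (border '')
j=5 s[j]='c': π[5]=1 (border 'c')
j=6 s[j]='d': π[6]=2 (border 'cd')
j=7 s[j]='c': k: 2→0; π[7]=1 (border 'c')
j=8 s[j]='a': k: 1→0; π[8]=0 (border '')
j=9 s[j]='e': π[9]=0 (border '')
j=10 s[j]='c': π[10]=1 (border 'c')
j=11 s[j]='b': k: 1→0; π[11]=0 (border '')
j=12 s[j]='e': π[12]=0 (border '')
j=13 s[j]='e': π[13]=0 (border '')
j=14 s[j]='b': π[14]=0 (border '')
j=15 s[j]='c': π[15]=1 (border 'c')
j=16 s[j]='b': k: 1→0; π[16]=0 (border '')
j=17 s[j]='d': π[17]=0 (border '')
j=18 s[j]='a': π[18]=0 (border '')
j=19 s[j]='c': π[19]=1 (border 'c')
j=20 s[j]='e': k: 1→0; π[20]=0 (border '')
j=21 s[j]='d': π[21]=0 (border '')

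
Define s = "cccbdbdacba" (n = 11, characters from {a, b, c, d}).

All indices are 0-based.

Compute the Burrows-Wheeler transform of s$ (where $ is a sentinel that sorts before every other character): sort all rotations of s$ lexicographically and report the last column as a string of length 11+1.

rank  rotation      last
    0  $cccbdbdacba  a
    1  a$cccbdbdacb  b
    2  acba$cccbdbd  d
    3  ba$cccbdbdac  c
    4  bdacba$cccbd  d
    5  bdbdacba$ccc  c
    6  cba$cccbdbda  a
    7  cbdbdacba$cc  c
    8  ccbdbdacba$c  c
    9  cccbdbdacba$  $
   10  dacba$cccbdb  b
   11  dbdacba$cccb  b

abdcdcacc$bb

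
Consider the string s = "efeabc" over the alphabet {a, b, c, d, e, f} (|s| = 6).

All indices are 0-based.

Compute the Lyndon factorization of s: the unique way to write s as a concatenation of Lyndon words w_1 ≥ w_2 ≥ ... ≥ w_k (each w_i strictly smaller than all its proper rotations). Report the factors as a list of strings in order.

emit factor 1: 'ef' (i=0, period=2)
emit factor 2: 'e' (i=2, period=1)
emit factor 3: 'abc' (i=3, period=3)

["ef", "e", "abc"]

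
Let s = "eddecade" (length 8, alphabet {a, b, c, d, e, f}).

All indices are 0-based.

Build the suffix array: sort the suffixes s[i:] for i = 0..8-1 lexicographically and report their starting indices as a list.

[5, 4, 1, 6, 2, 7, 3, 0]

rank→(start, suffix):
  0 → (5, 'ade')
  1 → (4, 'cade')
  2 → (1, 'ddecade')
  3 → (6, 'de')
  4 → (2, 'decade')
  5 → (7, 'e')
  6 → (3, 'ecade')
  7 → (0, 'eddecade')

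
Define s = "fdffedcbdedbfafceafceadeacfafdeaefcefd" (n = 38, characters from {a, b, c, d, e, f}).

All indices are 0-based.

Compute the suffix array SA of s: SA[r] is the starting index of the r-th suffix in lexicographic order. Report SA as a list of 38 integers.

rank | idx | suffix
   0 |  24 | acfafdeaefcefd
   1 |  21 | adeacfafdeaefcefd
   2 |  31 | aefcefd
   3 |  17 | afceadeacfafdeaefcefd
   4 |  13 | afceafceadeacfafdeaefcefd
   5 |  27 | afdeaefcefd
   6 |   7 | bdedbfafceafceadeacfafdeaefcefd
   7 |  11 | bfafceafceadeacfafdeaefcefd
   8 |   6 | cbdedbfafceafceadeacfafdeaefcefd
   9 |  19 | ceadeacfafdeaefcefd
  10 |  15 | ceafceadeacfafdeaefcefd
  11 |  34 | cefd
  12 |  25 | cfafdeaefcefd
  13 |  37 | d
  14 |  10 | dbfafceafceadeacfafdeaefcefd
  15 |   5 | dcbdedbfafceafceadeacfafdeaefcefd
  16 |  22 | deacfafdeaefcefd
  17 |  29 | deaefcefd
  18 |   8 | dedbfafceafceadeacfafdeaefcefd
  19 |   1 | dffedcbdedbfafceafceadeacfafdeaefcefd
  20 |  23 | eacfafdeaefcefd
  21 |  20 | eadeacfafdeaefcefd
  22 |  30 | eaefcefd
  23 |  16 | eafceadeacfafdeaefcefd
  24 |   9 | edbfafceafceadeacfafdeaefcefd
  25 |   4 | edcbdedbfafceafceadeacfafdeaefcefd
  26 |  32 | efcefd
  27 |  35 | efd
  28 |  12 | fafceafceadeacfafdeaefcefd
  29 |  26 | fafdeaefcefd
  30 |  18 | fceadeacfafdeaefcefd
  31 |  14 | fceafceadeacfafdeaefcefd
  32 |  33 | fcefd
  33 |  36 | fd
  34 |  28 | fdeaefcefd
  35 |   0 | fdffedcbdedbfafceafceadeacfafdeaefcefd
  36 |   3 | fedcbdedbfafceafceadeacfafdeaefcefd
  37 |   2 | ffedcbdedbfafceafceadeacfafdeaefcefd

[24, 21, 31, 17, 13, 27, 7, 11, 6, 19, 15, 34, 25, 37, 10, 5, 22, 29, 8, 1, 23, 20, 30, 16, 9, 4, 32, 35, 12, 26, 18, 14, 33, 36, 28, 0, 3, 2]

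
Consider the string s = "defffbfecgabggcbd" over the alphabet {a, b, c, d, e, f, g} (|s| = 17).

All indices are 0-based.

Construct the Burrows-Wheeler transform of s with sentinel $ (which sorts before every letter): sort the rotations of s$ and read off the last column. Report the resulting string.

dgcfageb$fdfbfecgb

rank  rotation            last
    0  $defffbfecgabggcbd  d
    1  abggcbd$defffbfecg  g
    2  bd$defffbfecgabggc  c
    3  bfecgabggcbd$defff  f
    4  bggcbd$defffbfecga  a
    5  cbd$defffbfecgabgg  g
    6  cgabggcbd$defffbfe  e
    7  d$defffbfecgabggcb  b
    8  defffbfecgabggcbd$  $
    9  ecgabggcbd$defffbf  f
   10  efffbfecgabggcbd$d  d
   11  fbfecgabggcbd$deff  f
   12  fecgabggcbd$defffb  b
   13  ffbfecgabggcbd$def  f
   14  fffbfecgabggcbd$de  e
   15  gabggcbd$defffbfec  c
   16  gcbd$defffbfecgabg  g
   17  ggcbd$defffbfecgab  b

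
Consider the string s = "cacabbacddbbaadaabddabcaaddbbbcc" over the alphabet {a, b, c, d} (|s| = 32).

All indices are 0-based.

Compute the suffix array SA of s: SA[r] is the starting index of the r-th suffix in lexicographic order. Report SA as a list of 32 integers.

[15, 12, 23, 3, 20, 16, 1, 6, 13, 24, 11, 5, 10, 4, 27, 28, 21, 29, 17, 31, 22, 2, 0, 30, 7, 14, 19, 9, 26, 18, 8, 25]

rank | idx | suffix
   0 |  15 | aabddabcaaddbbbcc
   1 |  12 | aadaabddabcaaddbbbcc
   2 |  23 | aaddbbbcc
   3 |   3 | abbacddbbaadaabddabcaaddbbbcc
   4 |  20 | abcaaddbbbcc
   5 |  16 | abddabcaaddbbbcc
   6 |   1 | acabbacddbbaadaabddabcaaddbbbcc
   7 |   6 | acddbbaadaabddabcaaddbbbcc
   8 |  13 | adaabddabcaaddbbbcc
   9 |  24 | addbbbcc
  10 |  11 | baadaabddabcaaddbbbcc
  11 |   5 | bacddbbaadaabddabcaaddbbbcc
  12 |  10 | bbaadaabddabcaaddbbbcc
  13 |   4 | bbacddbbaadaabddabcaaddbbbcc
  14 |  27 | bbbcc
  15 |  28 | bbcc
  16 |  21 | bcaaddbbbcc
  17 |  29 | bcc
  18 |  17 | bddabcaaddbbbcc
  19 |  31 | c
  20 |  22 | caaddbbbcc
  21 |   2 | cabbacddbbaadaabddabcaaddbbbcc
  22 |   0 | cacabbacddbbaadaabddabcaaddbbbcc
  23 |  30 | cc
  24 |   7 | cddbbaadaabddabcaaddbbbcc
  25 |  14 | daabddabcaaddbbbcc
  26 |  19 | dabcaaddbbbcc
  27 |   9 | dbbaadaabddabcaaddbbbcc
  28 |  26 | dbbbcc
  29 |  18 | ddabcaaddbbbcc
  30 |   8 | ddbbaadaabddabcaaddbbbcc
  31 |  25 | ddbbbcc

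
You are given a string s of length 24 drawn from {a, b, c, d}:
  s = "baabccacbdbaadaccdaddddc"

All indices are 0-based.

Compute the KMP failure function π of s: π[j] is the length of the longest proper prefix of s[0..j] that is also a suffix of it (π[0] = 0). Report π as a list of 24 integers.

[0, 0, 0, 1, 0, 0, 0, 0, 1, 0, 1, 2, 3, 0, 0, 0, 0, 0, 0, 0, 0, 0, 0, 0]

π[0] = 0
j=1 s[j]='a': π[1]=0 (border '')
j=2 s[j]='a': π[2]=0 (border '')
j=3 s[j]='b': π[3]=1 (border 'b')
j=4 s[j]='c': k: 1→0; π[4]=0 (border '')
j=5 s[j]='c': π[5]=0 (border '')
j=6 s[j]='a': π[6]=0 (border '')
j=7 s[j]='c': π[7]=0 (border '')
j=8 s[j]='b': π[8]=1 (border 'b')
j=9 s[j]='d': k: 1→0; π[9]=0 (border '')
j=10 s[j]='b': π[10]=1 (border 'b')
j=11 s[j]='a': π[11]=2 (border 'ba')
j=12 s[j]='a': π[12]=3 (border 'baa')
j=13 s[j]='d': k: 3→0; π[13]=0 (border '')
j=14 s[j]='a': π[14]=0 (border '')
j=15 s[j]='c': π[15]=0 (border '')
j=16 s[j]='c': π[16]=0 (border '')
j=17 s[j]='d': π[17]=0 (border '')
j=18 s[j]='a': π[18]=0 (border '')
j=19 s[j]='d': π[19]=0 (border '')
j=20 s[j]='d': π[20]=0 (border '')
j=21 s[j]='d': π[21]=0 (border '')
j=22 s[j]='d': π[22]=0 (border '')
j=23 s[j]='c': π[23]=0 (border '')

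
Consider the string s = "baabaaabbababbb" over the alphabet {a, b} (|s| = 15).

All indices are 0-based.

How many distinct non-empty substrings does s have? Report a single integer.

rank→(start, suffix):
  0 → (4, 'aaabbababbb')
  1 → (1, 'aabaaabbababbb')
  2 → (5, 'aabbababbb')
  3 → (2, 'abaaabbababbb')
  4 → (9, 'ababbb')
  5 → (6, 'abbababbb')
  6 → (11, 'abbb')
  7 → (14, 'b')
  8 → (3, 'baaabbababbb')
  9 → (0, 'baabaaabbababbb')
  10 → (8, 'bababbb')
  11 → (10, 'babbb')
  12 → (13, 'bb')
  13 → (7, 'bbababbb')
  14 → (12, 'bbb')

SA = [4, 1, 5, 2, 9, 6, 11, 14, 3, 0, 8, 10, 13, 7, 12]
[i] adj suffixes → lcp
  [1] 4/1 → 2 ('aa')
  [2] 1/5 → 3 ('aab')
  [3] 5/2 → 1 ('a')
  [4] 2/9 → 3 ('aba')
  [5] 9/6 → 2 ('ab')
  [6] 6/11 → 3 ('abb')
  [7] 11/14 → 0 ('')
  [8] 14/3 → 1 ('b')
  [9] 3/0 → 3 ('baa')
  [10] 0/8 → 2 ('ba')
  [11] 8/10 → 3 ('bab')
  [12] 10/13 → 1 ('b')
  [13] 13/7 → 2 ('bb')
  [14] 7/12 → 2 ('bb')

n(n+1)/2 = 15·16/2 = 120
Σ LCP = 0 + 2 + 3 + 1 + 3 + 2 + 3 + 0 + 1 + 3 + 2 + 3 + 1 + 2 + 2 = 28
distinct = 120 − 28 = 92

92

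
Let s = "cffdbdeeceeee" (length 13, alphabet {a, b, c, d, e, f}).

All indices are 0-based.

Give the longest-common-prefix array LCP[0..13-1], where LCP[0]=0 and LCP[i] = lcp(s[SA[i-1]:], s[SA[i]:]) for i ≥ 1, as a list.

sorted suffixes:
  #0 SA[0]=4  'bdeeceeee'
  #1 SA[1]=8  'ceeee'
  #2 SA[2]=0  'cffdbdeeceeee'
  #3 SA[3]=3  'dbdeeceeee'
  #4 SA[4]=5  'deeceeee'
  #5 SA[5]=12  'e'
  #6 SA[6]=7  'eceeee'
  #7 SA[7]=11  'ee'
  #8 SA[8]=6  'eeceeee'
  #9 SA[9]=10  'eee'
  #10 SA[10]=9  'eeee'
  #11 SA[11]=2  'fdbdeeceeee'
  #12 SA[12]=1  'ffdbdeeceeee'

SA = [4, 8, 0, 3, 5, 12, 7, 11, 6, 10, 9, 2, 1]
rank  pair      lcp
   1  s[4:],s[8:]  0  ''
   2  s[8:],s[0:]  1  'c'
   3  s[0:],s[3:]  0  ''
   4  s[3:],s[5:]  1  'd'
   5  s[5:],s[12:]  0  ''
   6  s[12:],s[7:]  1  'e'
   7  s[7:],s[11:]  1  'e'
   8  s[11:],s[6:]  2  'ee'
   9  s[6:],s[10:]  2  'ee'
  10  s[10:],s[9:]  3  'eee'
  11  s[9:],s[2:]  0  ''
  12  s[2:],s[1:]  1  'f'

[0, 0, 1, 0, 1, 0, 1, 1, 2, 2, 3, 0, 1]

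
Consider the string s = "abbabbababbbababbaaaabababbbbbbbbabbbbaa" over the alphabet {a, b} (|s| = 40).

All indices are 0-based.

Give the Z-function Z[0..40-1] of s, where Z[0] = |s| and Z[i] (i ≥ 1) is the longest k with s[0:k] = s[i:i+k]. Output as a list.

Z[0]=40
i=1: i≥r, start 0; Z[1]=0
i=2: i≥r, start 0; Z[2]=0
i=3: i≥r, start 0; Z[3]=5 grow→box=[3,8)
i=4: min(r-i=4, Z[1]=0)=0; Z[4]=0
i=5: min(r-i=3, Z[2]=0)=0; Z[5]=0
i=6: min(r-i=2, Z[3]=5)=2; Z[6]=2
i=7: min(r-i=1, Z[4]=0)=0; Z[7]=0
i=8: i≥r, start 0; Z[8]=3 grow→box=[8,11)
i=9: min(r-i=2, Z[1]=0)=0; Z[9]=0
i=10: min(r-i=1, Z[2]=0)=0; Z[10]=0
i=11: i≥r, start 0; Z[11]=0
i=12: i≥r, start 0; Z[12]=2 grow→box=[12,14)
i=13: min(r-i=1, Z[1]=0)=0; Z[13]=0
i=14: i≥r, start 0; Z[14]=4 grow→box=[14,18)
i=15: min(r-i=3, Z[1]=0)=0; Z[15]=0
i=16: min(r-i=2, Z[2]=0)=0; Z[16]=0
i=17: min(r-i=1, Z[3]=5)=1; Z[17]=1
i=18: i≥r, start 0; Z[18]=1 grow→box=[18,19)
i=19: i≥r, start 0; Z[19]=1 grow→box=[19,20)
i=20: i≥r, start 0; Z[20]=2 grow→box=[20,22)
i=21: min(r-i=1, Z[1]=0)=0; Z[21]=0
i=22: i≥r, start 0; Z[22]=2 grow→box=[22,24)
i=23: min(r-i=1, Z[1]=0)=0; Z[23]=0
i=24: i≥r, start 0; Z[24]=3 grow→box=[24,27)
i=25: min(r-i=2, Z[1]=0)=0; Z[25]=0
i=26: min(r-i=1, Z[2]=0)=0; Z[26]=0
i=27: i≥r, start 0; Z[27]=0
i=28: i≥r, start 0; Z[28]=0
i=29: i≥r, start 0; Z[29]=0
i=30: i≥r, start 0; Z[30]=0
i=31: i≥r, start 0; Z[31]=0
i=32: i≥r, start 0; Z[32]=0
i=33: i≥r, start 0; Z[33]=3 grow→box=[33,36)
i=34: min(r-i=2, Z[1]=0)=0; Z[34]=0
i=35: min(r-i=1, Z[2]=0)=0; Z[35]=0
i=36: i≥r, start 0; Z[36]=0
i=37: i≥r, start 0; Z[37]=0
i=38: i≥r, start 0; Z[38]=1 grow→box=[38,39)
i=39: i≥r, start 0; Z[39]=1 grow→box=[39,40)

[40, 0, 0, 5, 0, 0, 2, 0, 3, 0, 0, 0, 2, 0, 4, 0, 0, 1, 1, 1, 2, 0, 2, 0, 3, 0, 0, 0, 0, 0, 0, 0, 0, 3, 0, 0, 0, 0, 1, 1]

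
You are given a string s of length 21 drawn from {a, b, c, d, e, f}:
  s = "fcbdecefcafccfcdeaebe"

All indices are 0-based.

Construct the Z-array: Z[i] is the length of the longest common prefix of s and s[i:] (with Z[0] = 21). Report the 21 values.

Z[0]=21
i=1: i≥r, start 0; Z[1]=0
i=2: i≥r, start 0; Z[2]=0
i=3: i≥r, start 0; Z[3]=0
i=4: i≥r, start 0; Z[4]=0
i=5: i≥r, start 0; Z[5]=0
i=6: i≥r, start 0; Z[6]=0
i=7: i≥r, start 0; Z[7]=2 grow→box=[7,9)
i=8: min(r-i=1, Z[1]=0)=0; Z[8]=0
i=9: i≥r, start 0; Z[9]=0
i=10: i≥r, start 0; Z[10]=2 grow→box=[10,12)
i=11: min(r-i=1, Z[1]=0)=0; Z[11]=0
i=12: i≥r, start 0; Z[12]=0
i=13: i≥r, start 0; Z[13]=2 grow→box=[13,15)
i=14: min(r-i=1, Z[1]=0)=0; Z[14]=0
i=15: i≥r, start 0; Z[15]=0
i=16: i≥r, start 0; Z[16]=0
i=17: i≥r, start 0; Z[17]=0
i=18: i≥r, start 0; Z[18]=0
i=19: i≥r, start 0; Z[19]=0
i=20: i≥r, start 0; Z[20]=0

[21, 0, 0, 0, 0, 0, 0, 2, 0, 0, 2, 0, 0, 2, 0, 0, 0, 0, 0, 0, 0]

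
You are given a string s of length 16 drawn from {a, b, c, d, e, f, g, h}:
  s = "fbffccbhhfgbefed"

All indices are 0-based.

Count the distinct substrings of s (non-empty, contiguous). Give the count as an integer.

127

sorted suffixes:
  #0 SA[0]=11  'befed'
  #1 SA[1]=1  'bffccbhhfgbefed'
  #2 SA[2]=6  'bhhfgbefed'
  #3 SA[3]=5  'cbhhfgbefed'
  #4 SA[4]=4  'ccbhhfgbefed'
  #5 SA[5]=15  'd'
  #6 SA[6]=14  'ed'
  #7 SA[7]=12  'efed'
  #8 SA[8]=0  'fbffccbhhfgbefed'
  #9 SA[9]=3  'fccbhhfgbefed'
  #10 SA[10]=13  'fed'
  #11 SA[11]=2  'ffccbhhfgbefed'
  #12 SA[12]=9  'fgbefed'
  #13 SA[13]=10  'gbefed'
  #14 SA[14]=8  'hfgbefed'
  #15 SA[15]=7  'hhfgbefed'

SA = [11, 1, 6, 5, 4, 15, 14, 12, 0, 3, 13, 2, 9, 10, 8, 7]
rank  pair      lcp
   1  s[11:],s[1:]  1  'b'
   2  s[1:],s[6:]  1  'b'
   3  s[6:],s[5:]  0  ''
   4  s[5:],s[4:]  1  'c'
   5  s[4:],s[15:]  0  ''
   6  s[15:],s[14:]  0  ''
   7  s[14:],s[12:]  1  'e'
   8  s[12:],s[0:]  0  ''
   9  s[0:],s[3:]  1  'f'
  10  s[3:],s[13:]  1  'f'
  11  s[13:],s[2:]  1  'f'
  12  s[2:],s[9:]  1  'f'
  13  s[9:],s[10:]  0  ''
  14  s[10:],s[8:]  0  ''
  15  s[8:],s[7:]  1  'h'

n(n+1)/2 = 16·17/2 = 136
Σ LCP = 0 + 1 + 1 + 0 + 1 + 0 + 0 + 1 + 0 + 1 + 1 + 1 + 1 + 0 + 0 + 1 = 9
distinct = 136 − 9 = 127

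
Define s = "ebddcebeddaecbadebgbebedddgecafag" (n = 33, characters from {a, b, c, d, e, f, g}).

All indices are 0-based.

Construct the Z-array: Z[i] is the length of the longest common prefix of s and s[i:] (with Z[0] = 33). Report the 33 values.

Z[0]=33
i=1: i≥r, start 0; Z[1]=0
i=2: i≥r, start 0; Z[2]=0
i=3: i≥r, start 0; Z[3]=0
i=4: i≥r, start 0; Z[4]=0
i=5: i≥r, start 0; Z[5]=2 extend→box=[5,7)
i=6: min(r-i=1, Z[1]=0)=0; Z[6]=0
i=7: i≥r, start 0; Z[7]=1 extend→box=[7,8)
i=8: i≥r, start 0; Z[8]=0
i=9: i≥r, start 0; Z[9]=0
i=10: i≥r, start 0; Z[10]=0
i=11: i≥r, start 0; Z[11]=1 extend→box=[11,12)
i=12: i≥r, start 0; Z[12]=0
i=13: i≥r, start 0; Z[13]=0
i=14: i≥r, start 0; Z[14]=0
i=15: i≥r, start 0; Z[15]=0
i=16: i≥r, start 0; Z[16]=2 extend→box=[16,18)
i=17: min(r-i=1, Z[1]=0)=0; Z[17]=0
i=18: i≥r, start 0; Z[18]=0
i=19: i≥r, start 0; Z[19]=0
i=20: i≥r, start 0; Z[20]=2 extend→box=[20,22)
i=21: min(r-i=1, Z[1]=0)=0; Z[21]=0
i=22: i≥r, start 0; Z[22]=1 extend→box=[22,23)
i=23: i≥r, start 0; Z[23]=0
i=24: i≥r, start 0; Z[24]=0
i=25: i≥r, start 0; Z[25]=0
i=26: i≥r, start 0; Z[26]=0
i=27: i≥r, start 0; Z[27]=1 extend→box=[27,28)
i=28: i≥r, start 0; Z[28]=0
i=29: i≥r, start 0; Z[29]=0
i=30: i≥r, start 0; Z[30]=0
i=31: i≥r, start 0; Z[31]=0
i=32: i≥r, start 0; Z[32]=0

[33, 0, 0, 0, 0, 2, 0, 1, 0, 0, 0, 1, 0, 0, 0, 0, 2, 0, 0, 0, 2, 0, 1, 0, 0, 0, 0, 1, 0, 0, 0, 0, 0]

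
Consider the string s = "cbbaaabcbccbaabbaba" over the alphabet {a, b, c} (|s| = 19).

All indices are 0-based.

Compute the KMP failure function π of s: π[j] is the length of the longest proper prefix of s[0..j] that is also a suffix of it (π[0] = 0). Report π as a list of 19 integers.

π[0] = 0
j=1 s[j]='b': π[1]=0 (border '')
j=2 s[j]='b': π[2]=0 (border '')
j=3 s[j]='a': π[3]=0 (border '')
j=4 s[j]='a': π[4]=0 (border '')
j=5 s[j]='a': π[5]=0 (border '')
j=6 s[j]='b': π[6]=0 (border '')
j=7 s[j]='c': π[7]=1 (border 'c')
j=8 s[j]='b': π[8]=2 (border 'cb')
j=9 s[j]='c': k: 2→0; π[9]=1 (border 'c')
j=10 s[j]='c': k: 1→0; π[10]=1 (border 'c')
j=11 s[j]='b': π[11]=2 (border 'cb')
j=12 s[j]='a': k: 2→0; π[12]=0 (border '')
j=13 s[j]='a': π[13]=0 (border '')
j=14 s[j]='b': π[14]=0 (border '')
j=15 s[j]='b': π[15]=0 (border '')
j=16 s[j]='a': π[16]=0 (border '')
j=17 s[j]='b': π[17]=0 (border '')
j=18 s[j]='a': π[18]=0 (border '')

[0, 0, 0, 0, 0, 0, 0, 1, 2, 1, 1, 2, 0, 0, 0, 0, 0, 0, 0]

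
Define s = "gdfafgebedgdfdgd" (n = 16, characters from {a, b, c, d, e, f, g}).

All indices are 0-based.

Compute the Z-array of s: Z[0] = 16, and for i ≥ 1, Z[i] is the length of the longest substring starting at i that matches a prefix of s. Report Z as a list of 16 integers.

Z[0]=16
i=1: i≥r, start 0; Z[1]=0
i=2: i≥r, start 0; Z[2]=0
i=3: i≥r, start 0; Z[3]=0
i=4: i≥r, start 0; Z[4]=0
i=5: i≥r, start 0; Z[5]=1 scan→box=[5,6)
i=6: i≥r, start 0; Z[6]=0
i=7: i≥r, start 0; Z[7]=0
i=8: i≥r, start 0; Z[8]=0
i=9: i≥r, start 0; Z[9]=0
i=10: i≥r, start 0; Z[10]=3 scan→box=[10,13)
i=11: min(r-i=2, Z[1]=0)=0; Z[11]=0
i=12: min(r-i=1, Z[2]=0)=0; Z[12]=0
i=13: i≥r, start 0; Z[13]=0
i=14: i≥r, start 0; Z[14]=2 scan→box=[14,16)
i=15: min(r-i=1, Z[1]=0)=0; Z[15]=0

[16, 0, 0, 0, 0, 1, 0, 0, 0, 0, 3, 0, 0, 0, 2, 0]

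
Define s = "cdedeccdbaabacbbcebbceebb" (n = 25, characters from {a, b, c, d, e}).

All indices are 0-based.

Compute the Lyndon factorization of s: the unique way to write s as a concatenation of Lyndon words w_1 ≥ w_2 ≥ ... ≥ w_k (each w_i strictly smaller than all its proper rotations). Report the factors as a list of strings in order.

emit factor 1: 'cdede' (i=0, period=5)
emit factor 2: 'ccd' (i=5, period=3)
emit factor 3: 'b' (i=8, period=1)
emit factor 4: 'aabacbbcebbceebb' (i=9, period=16)

["cdede", "ccd", "b", "aabacbbcebbceebb"]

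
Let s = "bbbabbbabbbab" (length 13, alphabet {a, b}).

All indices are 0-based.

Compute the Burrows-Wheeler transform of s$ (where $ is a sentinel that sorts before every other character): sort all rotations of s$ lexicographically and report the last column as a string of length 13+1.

rank  rotation        last
    0  $bbbabbbabbbab  b
    1  ab$bbbabbbabbb  b
    2  abbbab$bbbabbb  b
    3  abbbabbbab$bbb  b
    4  b$bbbabbbabbba  a
    5  bab$bbbabbbabb  b
    6  babbbab$bbbabb  b
    7  babbbabbbab$bb  b
    8  bbab$bbbabbbab  b
    9  bbabbbab$bbbab  b
   10  bbabbbabbbab$b  b
   11  bbbab$bbbabbba  a
   12  bbbabbbab$bbba  a
   13  bbbabbbabbbab$  $

bbbbabbbbbbaa$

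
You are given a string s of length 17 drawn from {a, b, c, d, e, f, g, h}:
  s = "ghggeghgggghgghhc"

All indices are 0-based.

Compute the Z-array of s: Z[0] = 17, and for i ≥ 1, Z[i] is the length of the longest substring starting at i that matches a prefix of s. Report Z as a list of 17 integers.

[17, 0, 1, 1, 0, 4, 0, 1, 1, 1, 4, 0, 1, 2, 0, 0, 0]

Z[0]=17
i=1: i≥r, start 0; Z[1]=0
i=2: i≥r, start 0; Z[2]=1 grow→box=[2,3)
i=3: i≥r, start 0; Z[3]=1 grow→box=[3,4)
i=4: i≥r, start 0; Z[4]=0
i=5: i≥r, start 0; Z[5]=4 grow→box=[5,9)
i=6: min(r-i=3, Z[1]=0)=0; Z[6]=0
i=7: min(r-i=2, Z[2]=1)=1; Z[7]=1
i=8: min(r-i=1, Z[3]=1)=1; Z[8]=1
i=9: i≥r, start 0; Z[9]=1 grow→box=[9,10)
i=10: i≥r, start 0; Z[10]=4 grow→box=[10,14)
i=11: min(r-i=3, Z[1]=0)=0; Z[11]=0
i=12: min(r-i=2, Z[2]=1)=1; Z[12]=1
i=13: min(r-i=1, Z[3]=1)=1; Z[13]=2 grow→box=[13,15)
i=14: min(r-i=1, Z[1]=0)=0; Z[14]=0
i=15: i≥r, start 0; Z[15]=0
i=16: i≥r, start 0; Z[16]=0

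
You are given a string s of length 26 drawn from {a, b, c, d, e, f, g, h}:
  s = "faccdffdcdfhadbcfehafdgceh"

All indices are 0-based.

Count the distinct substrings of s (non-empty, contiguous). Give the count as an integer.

327

sorted suffixes:
  #0 SA[0]=1  'accdffdcdfhadbcfehafdgceh'
  #1 SA[1]=12  'adbcfehafdgceh'
  #2 SA[2]=19  'afdgceh'
  #3 SA[3]=14  'bcfehafdgceh'
  #4 SA[4]=2  'ccdffdcdfhadbcfehafdgceh'
  #5 SA[5]=3  'cdffdcdfhadbcfehafdgceh'
  #6 SA[6]=8  'cdfhadbcfehafdgceh'
  #7 SA[7]=23  'ceh'
  #8 SA[8]=15  'cfehafdgceh'
  #9 SA[9]=13  'dbcfehafdgceh'
  #10 SA[10]=7  'dcdfhadbcfehafdgceh'
  #11 SA[11]=4  'dffdcdfhadbcfehafdgceh'
  #12 SA[12]=9  'dfhadbcfehafdgceh'
  #13 SA[13]=21  'dgceh'
  #14 SA[14]=24  'eh'
  #15 SA[15]=17  'ehafdgceh'
  #16 SA[16]=0  'faccdffdcdfhadbcfehafdgceh'
  #17 SA[17]=6  'fdcdfhadbcfehafdgceh'
  #18 SA[18]=20  'fdgceh'
  #19 SA[19]=16  'fehafdgceh'
  #20 SA[20]=5  'ffdcdfhadbcfehafdgceh'
  #21 SA[21]=10  'fhadbcfehafdgceh'
  #22 SA[22]=22  'gceh'
  #23 SA[23]=25  'h'
  #24 SA[24]=11  'hadbcfehafdgceh'
  #25 SA[25]=18  'hafdgceh'

SA = [1, 12, 19, 14, 2, 3, 8, 23, 15, 13, 7, 4, 9, 21, 24, 17, 0, 6, 20, 16, 5, 10, 22, 25, 11, 18]
[i] adj suffixes → lcp
  [1] 1/12 → 1 ('a')
  [2] 12/19 → 1 ('a')
  [3] 19/14 → 0 ('')
  [4] 14/2 → 0 ('')
  [5] 2/3 → 1 ('c')
  [6] 3/8 → 3 ('cdf')
  [7] 8/23 → 1 ('c')
  [8] 23/15 → 1 ('c')
  [9] 15/13 → 0 ('')
  [10] 13/7 → 1 ('d')
  [11] 7/4 → 1 ('d')
  [12] 4/9 → 2 ('df')
  [13] 9/21 → 1 ('d')
  [14] 21/24 → 0 ('')
  [15] 24/17 → 2 ('eh')
  [16] 17/0 → 0 ('')
  [17] 0/6 → 1 ('f')
  [18] 6/20 → 2 ('fd')
  [19] 20/16 → 1 ('f')
  [20] 16/5 → 1 ('f')
  [21] 5/10 → 1 ('f')
  [22] 10/22 → 0 ('')
  [23] 22/25 → 0 ('')
  [24] 25/11 → 1 ('h')
  [25] 11/18 → 2 ('ha')

n(n+1)/2 = 26·27/2 = 351
Σ LCP = 0 + 1 + 1 + 0 + 0 + 1 + 3 + 1 + 1 + 0 + 1 + 1 + 2 + 1 + 0 + 2 + 0 + 1 + 2 + 1 + 1 + 1 + 0 + 0 + 1 + 2 = 24
distinct = 351 − 24 = 327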